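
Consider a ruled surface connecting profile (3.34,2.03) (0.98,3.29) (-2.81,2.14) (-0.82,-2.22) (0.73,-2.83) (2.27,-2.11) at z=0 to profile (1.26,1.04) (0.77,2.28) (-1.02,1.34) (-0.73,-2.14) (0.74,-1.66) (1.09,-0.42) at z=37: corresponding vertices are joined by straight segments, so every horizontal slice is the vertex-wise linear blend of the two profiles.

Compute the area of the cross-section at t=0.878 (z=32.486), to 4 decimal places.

Cross-section at t=0.878: each vertex is (1-t)·p0[i] + t·p1[i].
  v1: (1-0.878)·(3.34,2.03) + 0.878·(1.26,1.04) = (1.5138,1.1608)
  v2: (1-0.878)·(0.98,3.29) + 0.878·(0.77,2.28) = (0.7956,2.4032)
  v3: (1-0.878)·(-2.81,2.14) + 0.878·(-1.02,1.34) = (-1.2384,1.4376)
  v4: (1-0.878)·(-0.82,-2.22) + 0.878·(-0.73,-2.14) = (-0.7410,-2.1498)
  v5: (1-0.878)·(0.73,-2.83) + 0.878·(0.74,-1.66) = (0.7388,-1.8027)
  v6: (1-0.878)·(2.27,-2.11) + 0.878·(1.09,-0.42) = (1.2340,-0.6262)
Shoelace sum Σ(x_i·y_{i+1} − x_{i+1}·y_i):
  i=1: 1.5138·2.4032 − 0.7956·1.1608 = +2.7144 (running +2.7144)
  i=2: 0.7956·1.4376 − -1.2384·2.4032 = +4.1199 (running +6.8342)
  i=3: -1.2384·-2.1498 − -0.7410·1.4376 = +3.7275 (running +10.5617)
  i=4: -0.7410·-1.8027 − 0.7388·-2.1498 = +2.9240 (running +13.4857)
  i=5: 0.7388·-0.6262 − 1.2340·-1.8027 = +1.7619 (running +15.2476)
  i=6: 1.2340·1.1608 − 1.5138·-0.6262 = +2.3802 (running +17.6278)
Area = |Σ|/2 = |17.6278|/2 = 8.8139

Area at t=0.878: 8.8139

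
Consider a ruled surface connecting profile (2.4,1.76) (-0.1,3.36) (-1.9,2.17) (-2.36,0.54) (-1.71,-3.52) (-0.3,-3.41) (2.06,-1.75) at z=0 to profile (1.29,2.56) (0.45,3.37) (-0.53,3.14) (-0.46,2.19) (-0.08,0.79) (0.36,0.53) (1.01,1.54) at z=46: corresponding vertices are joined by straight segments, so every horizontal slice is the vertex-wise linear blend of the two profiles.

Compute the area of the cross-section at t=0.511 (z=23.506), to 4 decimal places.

Area at t=0.511: 11.1057

Cross-section at t=0.511: each vertex is (1-t)·p0[i] + t·p1[i].
  v1: (1-0.511)·(2.4,1.76) + 0.511·(1.29,2.56) = (1.8328,2.1688)
  v2: (1-0.511)·(-0.1,3.36) + 0.511·(0.45,3.37) = (0.1811,3.3651)
  v3: (1-0.511)·(-1.9,2.17) + 0.511·(-0.53,3.14) = (-1.1999,2.6657)
  v4: (1-0.511)·(-2.36,0.54) + 0.511·(-0.46,2.19) = (-1.3891,1.3831)
  v5: (1-0.511)·(-1.71,-3.52) + 0.511·(-0.08,0.79) = (-0.8771,-1.3176)
  v6: (1-0.511)·(-0.3,-3.41) + 0.511·(0.36,0.53) = (0.0373,-1.3967)
  v7: (1-0.511)·(2.06,-1.75) + 0.511·(1.01,1.54) = (1.5234,-0.0688)
Shoelace sum Σ(x_i·y_{i+1} − x_{i+1}·y_i):
  i=1: 1.8328·3.3651 − 0.1811·2.1688 = +5.7749 (running +5.7749)
  i=2: 0.1811·2.6657 − -1.1999·3.3651 = +4.5205 (running +10.2954)
  i=3: -1.1999·1.3831 − -1.3891·2.6657 = +2.0432 (running +12.3386)
  i=4: -1.3891·-1.3176 − -0.8771·1.3831 = +3.0434 (running +15.3820)
  i=5: -0.8771·-1.3967 − 0.0373·-1.3176 = +1.2741 (running +16.6560)
  i=6: 0.0373·-0.0688 − 1.5234·-1.3967 = +2.1252 (running +18.7812)
  i=7: 1.5234·2.1688 − 1.8328·-0.0688 = +3.4302 (running +22.2114)
Area = |Σ|/2 = |22.2114|/2 = 11.1057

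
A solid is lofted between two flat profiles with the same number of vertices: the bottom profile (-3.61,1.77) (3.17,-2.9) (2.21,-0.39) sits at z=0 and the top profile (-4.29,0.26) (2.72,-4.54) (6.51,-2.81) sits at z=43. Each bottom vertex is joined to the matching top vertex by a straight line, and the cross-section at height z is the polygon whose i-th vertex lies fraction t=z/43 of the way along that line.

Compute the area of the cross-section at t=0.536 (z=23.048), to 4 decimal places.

Area at t=0.536: 10.9791

Cross-section at t=0.536: each vertex is (1-t)·p0[i] + t·p1[i].
  v1: (1-0.536)·(-3.61,1.77) + 0.536·(-4.29,0.26) = (-3.9745,0.9606)
  v2: (1-0.536)·(3.17,-2.9) + 0.536·(2.72,-4.54) = (2.9288,-3.7790)
  v3: (1-0.536)·(2.21,-0.39) + 0.536·(6.51,-2.81) = (4.5148,-1.6871)
Shoelace sum Σ(x_i·y_{i+1} − x_{i+1}·y_i):
  i=1: -3.9745·-3.7790 − 2.9288·0.9606 = +12.2062 (running +12.2062)
  i=2: 2.9288·-1.6871 − 4.5148·-3.7790 = +12.1204 (running +24.3266)
  i=3: 4.5148·0.9606 − -3.9745·-1.6871 = -2.3683 (running +21.9582)
Area = |Σ|/2 = |21.9582|/2 = 10.9791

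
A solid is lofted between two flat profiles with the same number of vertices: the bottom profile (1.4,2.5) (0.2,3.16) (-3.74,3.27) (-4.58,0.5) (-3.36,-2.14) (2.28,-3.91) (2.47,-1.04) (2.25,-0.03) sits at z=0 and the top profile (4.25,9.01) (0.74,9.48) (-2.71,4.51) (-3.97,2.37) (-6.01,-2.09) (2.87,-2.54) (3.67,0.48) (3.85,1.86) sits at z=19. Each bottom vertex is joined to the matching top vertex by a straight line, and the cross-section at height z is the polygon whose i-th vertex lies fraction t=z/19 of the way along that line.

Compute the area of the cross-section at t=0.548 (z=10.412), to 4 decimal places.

Area at t=0.548: 58.8318

Cross-section at t=0.548: each vertex is (1-t)·p0[i] + t·p1[i].
  v1: (1-0.548)·(1.4,2.5) + 0.548·(4.25,9.01) = (2.9618,6.0675)
  v2: (1-0.548)·(0.2,3.16) + 0.548·(0.74,9.48) = (0.4959,6.6234)
  v3: (1-0.548)·(-3.74,3.27) + 0.548·(-2.71,4.51) = (-3.1756,3.9495)
  v4: (1-0.548)·(-4.58,0.5) + 0.548·(-3.97,2.37) = (-4.2457,1.5248)
  v5: (1-0.548)·(-3.36,-2.14) + 0.548·(-6.01,-2.09) = (-4.8122,-2.1126)
  v6: (1-0.548)·(2.28,-3.91) + 0.548·(2.87,-2.54) = (2.6033,-3.1592)
  v7: (1-0.548)·(2.47,-1.04) + 0.548·(3.67,0.48) = (3.1276,-0.2070)
  v8: (1-0.548)·(2.25,-0.03) + 0.548·(3.85,1.86) = (3.1268,1.0057)
Shoelace sum Σ(x_i·y_{i+1} − x_{i+1}·y_i):
  i=1: 2.9618·6.6234 − 0.4959·6.0675 = +16.6081 (running +16.6081)
  i=2: 0.4959·3.9495 − -3.1756·6.6234 = +22.9915 (running +39.5996)
  i=3: -3.1756·1.5248 − -4.2457·3.9495 = +11.9266 (running +51.5262)
  i=4: -4.2457·-2.1126 − -4.8122·1.5248 = +16.3070 (running +67.8332)
  i=5: -4.8122·-3.1592 − 2.6033·-2.1126 = +20.7027 (running +88.5358)
  i=6: 2.6033·-0.2070 − 3.1276·-3.1592 = +9.3418 (running +97.8777)
  i=7: 3.1276·1.0057 − 3.1268·-0.2070 = +3.7929 (running +101.6705)
  i=8: 3.1268·6.0675 − 2.9618·1.0057 = +15.9931 (running +117.6636)
Area = |Σ|/2 = |117.6636|/2 = 58.8318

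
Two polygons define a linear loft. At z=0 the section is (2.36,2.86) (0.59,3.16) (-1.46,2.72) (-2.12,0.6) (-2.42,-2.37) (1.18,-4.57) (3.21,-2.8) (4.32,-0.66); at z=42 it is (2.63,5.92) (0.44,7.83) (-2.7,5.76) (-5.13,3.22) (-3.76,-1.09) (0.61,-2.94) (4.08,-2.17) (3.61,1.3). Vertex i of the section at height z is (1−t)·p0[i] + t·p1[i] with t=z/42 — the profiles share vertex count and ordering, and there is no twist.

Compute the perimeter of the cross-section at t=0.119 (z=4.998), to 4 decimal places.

Cross-section at t=0.119: each vertex is (1-t)·p0[i] + t·p1[i].
  v1: (1-0.119)·(2.36,2.86) + 0.119·(2.63,5.92) = (2.3921,3.2241)
  v2: (1-0.119)·(0.59,3.16) + 0.119·(0.44,7.83) = (0.5721,3.7157)
  v3: (1-0.119)·(-1.46,2.72) + 0.119·(-2.7,5.76) = (-1.6076,3.0818)
  v4: (1-0.119)·(-2.12,0.6) + 0.119·(-5.13,3.22) = (-2.4782,0.9118)
  v5: (1-0.119)·(-2.42,-2.37) + 0.119·(-3.76,-1.09) = (-2.5795,-2.2177)
  v6: (1-0.119)·(1.18,-4.57) + 0.119·(0.61,-2.94) = (1.1122,-4.3760)
  v7: (1-0.119)·(3.21,-2.8) + 0.119·(4.08,-2.17) = (3.3135,-2.7250)
  v8: (1-0.119)·(4.32,-0.66) + 0.119·(3.61,1.3) = (4.2355,-0.4268)
Perimeter = Σ |v_{i+1} − v_i|:
  edge 1→2: √(-1.8200² + 0.4916²) = 1.8852 (running 1.8852)
  edge 2→3: √(-2.1797² + -0.6340²) = 2.2700 (running 4.1552)
  edge 3→4: √(-0.8706² + -2.1700²) = 2.3381 (running 6.4934)
  edge 4→5: √(-0.1013² + -3.1295²) = 3.1311 (running 9.6245)
  edge 5→6: √(3.6916² + -2.1583²) = 4.2763 (running 13.9007)
  edge 6→7: √(2.2014² + 1.6510²) = 2.7517 (running 16.6524)
  edge 7→8: √(0.9220² + 2.2983²) = 2.4763 (running 19.1287)
  edge 8→1: √(-1.8434² + 3.6509²) = 4.0899 (running 23.2186)
Perimeter = 23.2186

Perimeter at t=0.119: 23.2186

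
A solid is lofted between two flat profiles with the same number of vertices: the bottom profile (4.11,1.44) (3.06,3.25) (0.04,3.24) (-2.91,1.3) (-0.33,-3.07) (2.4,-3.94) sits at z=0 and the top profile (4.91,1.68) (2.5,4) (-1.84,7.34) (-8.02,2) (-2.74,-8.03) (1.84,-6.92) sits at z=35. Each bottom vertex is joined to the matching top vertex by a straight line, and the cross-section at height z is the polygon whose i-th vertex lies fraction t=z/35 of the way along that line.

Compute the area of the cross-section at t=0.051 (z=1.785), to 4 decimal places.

Cross-section at t=0.051: each vertex is (1-t)·p0[i] + t·p1[i].
  v1: (1-0.051)·(4.11,1.44) + 0.051·(4.91,1.68) = (4.1508,1.4522)
  v2: (1-0.051)·(3.06,3.25) + 0.051·(2.5,4) = (3.0314,3.2883)
  v3: (1-0.051)·(0.04,3.24) + 0.051·(-1.84,7.34) = (-0.0559,3.4491)
  v4: (1-0.051)·(-2.91,1.3) + 0.051·(-8.02,2) = (-3.1706,1.3357)
  v5: (1-0.051)·(-0.33,-3.07) + 0.051·(-2.74,-8.03) = (-0.4529,-3.3230)
  v6: (1-0.051)·(2.4,-3.94) + 0.051·(1.84,-6.92) = (2.3714,-4.0920)
Shoelace sum Σ(x_i·y_{i+1} − x_{i+1}·y_i):
  i=1: 4.1508·3.2883 − 3.0314·1.4522 = +9.2465 (running +9.2465)
  i=2: 3.0314·3.4491 − -0.0559·3.2883 = +10.6395 (running +19.8860)
  i=3: -0.0559·1.3357 − -3.1706·3.4491 = +10.8611 (running +30.7471)
  i=4: -3.1706·-3.3230 − -0.4529·1.3357 = +11.1408 (running +41.8879)
  i=5: -0.4529·-4.0920 − 2.3714·-3.3230 = +9.7335 (running +51.6213)
  i=6: 2.3714·1.4522 − 4.1508·-4.0920 = +20.4289 (running +72.0502)
Area = |Σ|/2 = |72.0502|/2 = 36.0251

Area at t=0.051: 36.0251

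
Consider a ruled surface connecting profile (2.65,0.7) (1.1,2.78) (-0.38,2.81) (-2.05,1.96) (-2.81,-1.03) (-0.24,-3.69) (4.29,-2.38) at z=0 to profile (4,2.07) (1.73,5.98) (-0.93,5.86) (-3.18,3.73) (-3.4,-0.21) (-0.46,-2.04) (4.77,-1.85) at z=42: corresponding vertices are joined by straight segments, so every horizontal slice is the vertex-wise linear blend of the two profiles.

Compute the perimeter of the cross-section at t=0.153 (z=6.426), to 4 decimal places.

Cross-section at t=0.153: each vertex is (1-t)·p0[i] + t·p1[i].
  v1: (1-0.153)·(2.65,0.7) + 0.153·(4,2.07) = (2.8565,0.9096)
  v2: (1-0.153)·(1.1,2.78) + 0.153·(1.73,5.98) = (1.1964,3.2696)
  v3: (1-0.153)·(-0.38,2.81) + 0.153·(-0.93,5.86) = (-0.4641,3.2767)
  v4: (1-0.153)·(-2.05,1.96) + 0.153·(-3.18,3.73) = (-2.2229,2.2308)
  v5: (1-0.153)·(-2.81,-1.03) + 0.153·(-3.4,-0.21) = (-2.9003,-0.9045)
  v6: (1-0.153)·(-0.24,-3.69) + 0.153·(-0.46,-2.04) = (-0.2737,-3.4375)
  v7: (1-0.153)·(4.29,-2.38) + 0.153·(4.77,-1.85) = (4.3634,-2.2989)
Perimeter = Σ |v_{i+1} − v_i|:
  edge 1→2: √(-1.6602² + 2.3600²) = 2.8854 (running 2.8854)
  edge 2→3: √(-1.6605² + 0.0071²) = 1.6606 (running 4.5460)
  edge 3→4: √(-1.7587² + -1.0458²) = 2.0462 (running 6.5922)
  edge 4→5: √(-0.6774² + -3.1353²) = 3.2077 (running 9.7999)
  edge 5→6: √(2.6266² + -2.5330²) = 3.6490 (running 13.4489)
  edge 6→7: √(4.6371² + 1.1386²) = 4.7749 (running 18.2237)
  edge 7→1: √(-1.5069² + 3.2085²) = 3.5448 (running 21.7685)
Perimeter = 21.7685

Perimeter at t=0.153: 21.7685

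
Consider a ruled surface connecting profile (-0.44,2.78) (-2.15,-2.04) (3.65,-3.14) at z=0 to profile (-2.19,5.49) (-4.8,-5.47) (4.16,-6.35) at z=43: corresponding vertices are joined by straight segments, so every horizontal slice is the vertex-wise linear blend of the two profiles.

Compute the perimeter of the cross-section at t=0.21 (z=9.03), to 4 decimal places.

Perimeter at t=0.21: 21.4406

Cross-section at t=0.21: each vertex is (1-t)·p0[i] + t·p1[i].
  v1: (1-0.21)·(-0.44,2.78) + 0.21·(-2.19,5.49) = (-0.8075,3.3491)
  v2: (1-0.21)·(-2.15,-2.04) + 0.21·(-4.8,-5.47) = (-2.7065,-2.7603)
  v3: (1-0.21)·(3.65,-3.14) + 0.21·(4.16,-6.35) = (3.7571,-3.8141)
Perimeter = Σ |v_{i+1} − v_i|:
  edge 1→2: √(-1.8990² + -6.1094²) = 6.3977 (running 6.3977)
  edge 2→3: √(6.4636² + -1.0538²) = 6.5489 (running 12.9467)
  edge 3→1: √(-4.5646² + 7.1632²) = 8.4939 (running 21.4406)
Perimeter = 21.4406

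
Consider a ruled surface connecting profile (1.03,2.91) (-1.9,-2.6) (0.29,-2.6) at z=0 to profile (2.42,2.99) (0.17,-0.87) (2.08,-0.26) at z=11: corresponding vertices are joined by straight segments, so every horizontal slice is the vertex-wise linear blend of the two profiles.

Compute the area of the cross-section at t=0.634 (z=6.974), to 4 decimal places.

Cross-section at t=0.634: each vertex is (1-t)·p0[i] + t·p1[i].
  v1: (1-0.634)·(1.03,2.91) + 0.634·(2.42,2.99) = (1.9113,2.9607)
  v2: (1-0.634)·(-1.9,-2.6) + 0.634·(0.17,-0.87) = (-0.5876,-1.5032)
  v3: (1-0.634)·(0.29,-2.6) + 0.634·(2.08,-0.26) = (1.4249,-1.1164)
Shoelace sum Σ(x_i·y_{i+1} − x_{i+1}·y_i):
  i=1: 1.9113·-1.5032 − -0.5876·2.9607 = -1.1332 (running -1.1332)
  i=2: -0.5876·-1.1164 − 1.4249·-1.5032 = +2.7979 (running +1.6647)
  i=3: 1.4249·2.9607 − 1.9113·-1.1164 = +6.3524 (running +8.0171)
Area = |Σ|/2 = |8.0171|/2 = 4.0085

Area at t=0.634: 4.0085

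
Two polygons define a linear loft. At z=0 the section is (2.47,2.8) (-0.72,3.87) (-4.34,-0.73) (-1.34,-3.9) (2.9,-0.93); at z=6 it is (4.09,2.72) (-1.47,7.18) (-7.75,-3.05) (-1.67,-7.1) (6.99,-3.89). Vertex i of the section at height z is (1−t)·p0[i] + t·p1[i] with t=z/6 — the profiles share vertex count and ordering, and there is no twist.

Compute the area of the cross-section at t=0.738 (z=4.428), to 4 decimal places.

Area at t=0.738: 90.8599

Cross-section at t=0.738: each vertex is (1-t)·p0[i] + t·p1[i].
  v1: (1-0.738)·(2.47,2.8) + 0.738·(4.09,2.72) = (3.6656,2.7410)
  v2: (1-0.738)·(-0.72,3.87) + 0.738·(-1.47,7.18) = (-1.2735,6.3128)
  v3: (1-0.738)·(-4.34,-0.73) + 0.738·(-7.75,-3.05) = (-6.8566,-2.4422)
  v4: (1-0.738)·(-1.34,-3.9) + 0.738·(-1.67,-7.1) = (-1.5835,-6.2616)
  v5: (1-0.738)·(2.9,-0.93) + 0.738·(6.99,-3.89) = (5.9184,-3.1145)
Shoelace sum Σ(x_i·y_{i+1} − x_{i+1}·y_i):
  i=1: 3.6656·6.3128 − -1.2735·2.7410 = +26.6305 (running +26.6305)
  i=2: -1.2735·-2.4422 − -6.8566·6.3128 = +46.3942 (running +73.0247)
  i=3: -6.8566·-6.2616 − -1.5835·-2.4422 = +39.0659 (running +112.0906)
  i=4: -1.5835·-3.1145 − 5.9184·-6.2616 = +41.9907 (running +154.0812)
  i=5: 5.9184·2.7410 − 3.6656·-3.1145 = +27.6385 (running +181.7197)
Area = |Σ|/2 = |181.7197|/2 = 90.8599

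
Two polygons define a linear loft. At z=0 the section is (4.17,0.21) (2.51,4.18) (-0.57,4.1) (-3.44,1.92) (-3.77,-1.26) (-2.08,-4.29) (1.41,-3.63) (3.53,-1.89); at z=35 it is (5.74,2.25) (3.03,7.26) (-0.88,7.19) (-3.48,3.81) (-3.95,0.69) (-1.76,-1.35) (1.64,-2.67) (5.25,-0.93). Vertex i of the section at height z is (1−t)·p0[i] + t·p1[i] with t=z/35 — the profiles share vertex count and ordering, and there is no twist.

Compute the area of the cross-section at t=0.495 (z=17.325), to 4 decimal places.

Cross-section at t=0.495: each vertex is (1-t)·p0[i] + t·p1[i].
  v1: (1-0.495)·(4.17,0.21) + 0.495·(5.74,2.25) = (4.9471,1.2198)
  v2: (1-0.495)·(2.51,4.18) + 0.495·(3.03,7.26) = (2.7674,5.7046)
  v3: (1-0.495)·(-0.57,4.1) + 0.495·(-0.88,7.19) = (-0.7234,5.6296)
  v4: (1-0.495)·(-3.44,1.92) + 0.495·(-3.48,3.81) = (-3.4598,2.8556)
  v5: (1-0.495)·(-3.77,-1.26) + 0.495·(-3.95,0.69) = (-3.8591,-0.2948)
  v6: (1-0.495)·(-2.08,-4.29) + 0.495·(-1.76,-1.35) = (-1.9216,-2.8347)
  v7: (1-0.495)·(1.41,-3.63) + 0.495·(1.64,-2.67) = (1.5238,-3.1548)
  v8: (1-0.495)·(3.53,-1.89) + 0.495·(5.25,-0.93) = (4.3814,-1.4148)
Shoelace sum Σ(x_i·y_{i+1} − x_{i+1}·y_i):
  i=1: 4.9471·5.7046 − 2.7674·1.2198 = +24.8458 (running +24.8458)
  i=2: 2.7674·5.6296 − -0.7234·5.7046 = +19.7062 (running +44.5520)
  i=3: -0.7234·2.8556 − -3.4598·5.6296 = +17.4113 (running +61.9633)
  i=4: -3.4598·-0.2948 − -3.8591·2.8556 = +12.0396 (running +74.0029)
  i=5: -3.8591·-2.8347 − -1.9216·-0.2948 = +10.3730 (running +84.3759)
  i=6: -1.9216·-3.1548 − 1.5238·-2.8347 = +10.3819 (running +94.7579)
  i=7: 1.5238·-1.4148 − 4.3814·-3.1548 = +11.6665 (running +106.4244)
  i=8: 4.3814·1.2198 − 4.9471·-1.4148 = +12.3437 (running +118.7680)
Area = |Σ|/2 = |118.7680|/2 = 59.3840

Area at t=0.495: 59.3840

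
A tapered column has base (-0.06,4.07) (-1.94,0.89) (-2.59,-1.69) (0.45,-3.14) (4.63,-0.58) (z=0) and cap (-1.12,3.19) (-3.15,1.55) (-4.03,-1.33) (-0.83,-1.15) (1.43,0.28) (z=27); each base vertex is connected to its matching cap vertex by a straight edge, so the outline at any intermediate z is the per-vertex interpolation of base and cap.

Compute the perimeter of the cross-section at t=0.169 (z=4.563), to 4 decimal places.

Cross-section at t=0.169: each vertex is (1-t)·p0[i] + t·p1[i].
  v1: (1-0.169)·(-0.06,4.07) + 0.169·(-1.12,3.19) = (-0.2391,3.9213)
  v2: (1-0.169)·(-1.94,0.89) + 0.169·(-3.15,1.55) = (-2.1445,1.0015)
  v3: (1-0.169)·(-2.59,-1.69) + 0.169·(-4.03,-1.33) = (-2.8334,-1.6292)
  v4: (1-0.169)·(0.45,-3.14) + 0.169·(-0.83,-1.15) = (0.2337,-2.8037)
  v5: (1-0.169)·(4.63,-0.58) + 0.169·(1.43,0.28) = (4.0892,-0.4347)
Perimeter = Σ |v_{i+1} − v_i|:
  edge 1→2: √(-1.9053² + -2.9197²) = 3.4864 (running 3.4864)
  edge 2→3: √(-0.6889² + -2.6307²) = 2.7194 (running 6.2058)
  edge 3→4: √(3.0670² + -1.1745²) = 3.2842 (running 9.4901)
  edge 4→5: √(3.8555² + 2.3690²) = 4.5252 (running 14.0153)
  edge 5→1: √(-4.3283² + 4.3559²) = 6.1407 (running 20.1560)
Perimeter = 20.1560

Perimeter at t=0.169: 20.1560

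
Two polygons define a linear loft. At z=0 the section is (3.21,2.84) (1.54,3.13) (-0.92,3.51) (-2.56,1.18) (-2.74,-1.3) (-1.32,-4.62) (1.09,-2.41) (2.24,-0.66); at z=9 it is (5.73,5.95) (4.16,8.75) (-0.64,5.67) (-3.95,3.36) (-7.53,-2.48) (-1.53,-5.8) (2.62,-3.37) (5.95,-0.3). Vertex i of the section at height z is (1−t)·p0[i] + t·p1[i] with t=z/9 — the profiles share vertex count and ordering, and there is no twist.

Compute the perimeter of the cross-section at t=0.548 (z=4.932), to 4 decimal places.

Perimeter at t=0.548: 32.2501

Cross-section at t=0.548: each vertex is (1-t)·p0[i] + t·p1[i].
  v1: (1-0.548)·(3.21,2.84) + 0.548·(5.73,5.95) = (4.5910,4.5443)
  v2: (1-0.548)·(1.54,3.13) + 0.548·(4.16,8.75) = (2.9758,6.2098)
  v3: (1-0.548)·(-0.92,3.51) + 0.548·(-0.64,5.67) = (-0.7666,4.6937)
  v4: (1-0.548)·(-2.56,1.18) + 0.548·(-3.95,3.36) = (-3.3217,2.3746)
  v5: (1-0.548)·(-2.74,-1.3) + 0.548·(-7.53,-2.48) = (-5.3649,-1.9466)
  v6: (1-0.548)·(-1.32,-4.62) + 0.548·(-1.53,-5.8) = (-1.4351,-5.2666)
  v7: (1-0.548)·(1.09,-2.41) + 0.548·(2.62,-3.37) = (1.9284,-2.9361)
  v8: (1-0.548)·(2.24,-0.66) + 0.548·(5.95,-0.3) = (4.2731,-0.4627)
Perimeter = Σ |v_{i+1} − v_i|:
  edge 1→2: √(-1.6152² + 1.6655²) = 2.3201 (running 2.3201)
  edge 2→3: √(-3.7423² + -1.5161²) = 4.0378 (running 6.3578)
  edge 3→4: √(-2.5552² + -2.3190²) = 3.4506 (running 9.8084)
  edge 4→5: √(-2.0432² + -4.3213²) = 4.7800 (running 14.5884)
  edge 5→6: √(3.9298² + -3.3200²) = 5.1445 (running 19.7329)
  edge 6→7: √(3.3635² + 2.3306²) = 4.0920 (running 23.8250)
  edge 7→8: √(2.3446² + 2.4734²) = 3.4081 (running 27.2330)
  edge 8→1: √(0.3179² + 5.0070²) = 5.0171 (running 32.2501)
Perimeter = 32.2501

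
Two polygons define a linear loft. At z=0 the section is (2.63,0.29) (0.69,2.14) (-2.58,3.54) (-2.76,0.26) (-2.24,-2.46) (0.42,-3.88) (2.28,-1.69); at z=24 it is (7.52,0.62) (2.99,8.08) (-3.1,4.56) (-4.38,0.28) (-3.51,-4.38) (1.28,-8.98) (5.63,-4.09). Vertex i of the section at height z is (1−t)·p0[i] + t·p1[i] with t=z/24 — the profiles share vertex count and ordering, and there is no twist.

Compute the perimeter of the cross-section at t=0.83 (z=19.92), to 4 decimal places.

Cross-section at t=0.83: each vertex is (1-t)·p0[i] + t·p1[i].
  v1: (1-0.83)·(2.63,0.29) + 0.83·(7.52,0.62) = (6.6887,0.5639)
  v2: (1-0.83)·(0.69,2.14) + 0.83·(2.99,8.08) = (2.5990,7.0702)
  v3: (1-0.83)·(-2.58,3.54) + 0.83·(-3.1,4.56) = (-3.0116,4.3866)
  v4: (1-0.83)·(-2.76,0.26) + 0.83·(-4.38,0.28) = (-4.1046,0.2766)
  v5: (1-0.83)·(-2.24,-2.46) + 0.83·(-3.51,-4.38) = (-3.2941,-4.0536)
  v6: (1-0.83)·(0.42,-3.88) + 0.83·(1.28,-8.98) = (1.1338,-8.1130)
  v7: (1-0.83)·(2.28,-1.69) + 0.83·(5.63,-4.09) = (5.0605,-3.6820)
Perimeter = Σ |v_{i+1} − v_i|:
  edge 1→2: √(-4.0897² + 6.5063²) = 7.6849 (running 7.6849)
  edge 2→3: √(-5.6106² + -2.6836²) = 6.2194 (running 13.9043)
  edge 3→4: √(-1.0930² + -4.1100²) = 4.2529 (running 18.1571)
  edge 4→5: √(0.8105² + -4.3302²) = 4.4054 (running 22.5625)
  edge 5→6: √(4.4279² + -4.0594²) = 6.0071 (running 28.5696)
  edge 6→7: √(3.9267² + 4.4310²) = 5.9205 (running 34.4901)
  edge 7→1: √(1.6282² + 4.2459²) = 4.5474 (running 39.0375)
Perimeter = 39.0375

Perimeter at t=0.83: 39.0375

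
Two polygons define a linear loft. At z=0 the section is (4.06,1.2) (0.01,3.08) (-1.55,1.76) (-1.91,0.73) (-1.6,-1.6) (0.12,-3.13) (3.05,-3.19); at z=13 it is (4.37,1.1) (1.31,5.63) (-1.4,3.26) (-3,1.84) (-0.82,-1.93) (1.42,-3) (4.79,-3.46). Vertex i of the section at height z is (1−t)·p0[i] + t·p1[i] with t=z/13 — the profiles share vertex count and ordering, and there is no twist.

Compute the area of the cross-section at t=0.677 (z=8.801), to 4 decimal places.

Area at t=0.677: 37.1641

Cross-section at t=0.677: each vertex is (1-t)·p0[i] + t·p1[i].
  v1: (1-0.677)·(4.06,1.2) + 0.677·(4.37,1.1) = (4.2699,1.1323)
  v2: (1-0.677)·(0.01,3.08) + 0.677·(1.31,5.63) = (0.8901,4.8064)
  v3: (1-0.677)·(-1.55,1.76) + 0.677·(-1.4,3.26) = (-1.4484,2.7755)
  v4: (1-0.677)·(-1.91,0.73) + 0.677·(-3,1.84) = (-2.6479,1.4815)
  v5: (1-0.677)·(-1.6,-1.6) + 0.677·(-0.82,-1.93) = (-1.0719,-1.8234)
  v6: (1-0.677)·(0.12,-3.13) + 0.677·(1.42,-3) = (1.0001,-3.0420)
  v7: (1-0.677)·(3.05,-3.19) + 0.677·(4.79,-3.46) = (4.2280,-3.3728)
Shoelace sum Σ(x_i·y_{i+1} − x_{i+1}·y_i):
  i=1: 4.2699·4.8064 − 0.8901·1.1323 = +19.5146 (running +19.5146)
  i=2: 0.8901·2.7755 − -1.4484·4.8064 = +9.4322 (running +28.9469)
  i=3: -1.4484·1.4815 − -2.6479·2.7755 = +5.2035 (running +34.1504)
  i=4: -2.6479·-1.8234 − -1.0719·1.4815 = +6.4163 (running +40.5667)
  i=5: -1.0719·-3.0420 − 1.0001·-1.8234 = +5.0844 (running +45.6511)
  i=6: 1.0001·-3.3728 − 4.2280·-3.0420 = +9.4883 (running +55.1394)
  i=7: 4.2280·1.1323 − 4.2699·-3.3728 = +19.1887 (running +74.3281)
Area = |Σ|/2 = |74.3281|/2 = 37.1641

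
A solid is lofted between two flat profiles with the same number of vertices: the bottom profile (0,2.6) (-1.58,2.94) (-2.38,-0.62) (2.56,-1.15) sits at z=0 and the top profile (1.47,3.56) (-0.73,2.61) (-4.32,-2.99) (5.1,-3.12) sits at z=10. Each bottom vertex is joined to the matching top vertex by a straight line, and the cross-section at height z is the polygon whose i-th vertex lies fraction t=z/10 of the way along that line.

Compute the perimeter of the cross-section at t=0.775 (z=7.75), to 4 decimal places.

Perimeter at t=0.775: 23.4209

Cross-section at t=0.775: each vertex is (1-t)·p0[i] + t·p1[i].
  v1: (1-0.775)·(0,2.6) + 0.775·(1.47,3.56) = (1.1393,3.3440)
  v2: (1-0.775)·(-1.58,2.94) + 0.775·(-0.73,2.61) = (-0.9212,2.6842)
  v3: (1-0.775)·(-2.38,-0.62) + 0.775·(-4.32,-2.99) = (-3.8835,-2.4567)
  v4: (1-0.775)·(2.56,-1.15) + 0.775·(5.1,-3.12) = (4.5285,-2.6768)
Perimeter = Σ |v_{i+1} − v_i|:
  edge 1→2: √(-2.0605² + -0.6598²) = 2.1635 (running 2.1635)
  edge 2→3: √(-2.9623² + -5.1410²) = 5.9334 (running 8.0969)
  edge 3→4: √(8.4120² + -0.2200²) = 8.4149 (running 16.5118)
  edge 4→1: √(-3.3892² + 6.0208²) = 6.9092 (running 23.4209)
Perimeter = 23.4209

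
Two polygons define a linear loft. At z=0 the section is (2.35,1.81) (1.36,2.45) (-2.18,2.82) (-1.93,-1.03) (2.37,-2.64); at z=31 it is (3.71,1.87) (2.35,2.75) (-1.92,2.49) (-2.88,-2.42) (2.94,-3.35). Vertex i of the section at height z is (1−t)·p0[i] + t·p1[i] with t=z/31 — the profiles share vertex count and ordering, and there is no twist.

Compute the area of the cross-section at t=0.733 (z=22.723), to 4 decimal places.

Area at t=0.733: 28.1816

Cross-section at t=0.733: each vertex is (1-t)·p0[i] + t·p1[i].
  v1: (1-0.733)·(2.35,1.81) + 0.733·(3.71,1.87) = (3.3469,1.8540)
  v2: (1-0.733)·(1.36,2.45) + 0.733·(2.35,2.75) = (2.0857,2.6699)
  v3: (1-0.733)·(-2.18,2.82) + 0.733·(-1.92,2.49) = (-1.9894,2.5781)
  v4: (1-0.733)·(-1.93,-1.03) + 0.733·(-2.88,-2.42) = (-2.6263,-2.0489)
  v5: (1-0.733)·(2.37,-2.64) + 0.733·(2.94,-3.35) = (2.7878,-3.1604)
Shoelace sum Σ(x_i·y_{i+1} − x_{i+1}·y_i):
  i=1: 3.3469·2.6699 − 2.0857·1.8540 = +5.0690 (running +5.0690)
  i=2: 2.0857·2.5781 − -1.9894·2.6699 = +10.6886 (running +15.7577)
  i=3: -1.9894·-2.0489 − -2.6263·2.5781 = +10.8471 (running +26.6048)
  i=4: -2.6263·-3.1604 − 2.7878·-2.0489 = +14.0123 (running +40.6170)
  i=5: 2.7878·1.8540 − 3.3469·-3.1604 = +15.7461 (running +56.3631)
Area = |Σ|/2 = |56.3631|/2 = 28.1816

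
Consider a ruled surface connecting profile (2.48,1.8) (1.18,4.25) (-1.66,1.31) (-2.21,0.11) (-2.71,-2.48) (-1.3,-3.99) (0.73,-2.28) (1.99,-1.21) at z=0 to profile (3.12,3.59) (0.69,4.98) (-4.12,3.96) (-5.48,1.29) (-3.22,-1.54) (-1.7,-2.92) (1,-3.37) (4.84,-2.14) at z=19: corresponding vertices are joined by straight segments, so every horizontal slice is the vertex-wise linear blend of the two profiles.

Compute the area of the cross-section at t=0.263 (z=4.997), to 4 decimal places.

Cross-section at t=0.263: each vertex is (1-t)·p0[i] + t·p1[i].
  v1: (1-0.263)·(2.48,1.8) + 0.263·(3.12,3.59) = (2.6483,2.2708)
  v2: (1-0.263)·(1.18,4.25) + 0.263·(0.69,4.98) = (1.0511,4.4420)
  v3: (1-0.263)·(-1.66,1.31) + 0.263·(-4.12,3.96) = (-2.3070,2.0069)
  v4: (1-0.263)·(-2.21,0.11) + 0.263·(-5.48,1.29) = (-3.0700,0.4203)
  v5: (1-0.263)·(-2.71,-2.48) + 0.263·(-3.22,-1.54) = (-2.8441,-2.2328)
  v6: (1-0.263)·(-1.3,-3.99) + 0.263·(-1.7,-2.92) = (-1.4052,-3.7086)
  v7: (1-0.263)·(0.73,-2.28) + 0.263·(1,-3.37) = (0.8010,-2.5667)
  v8: (1-0.263)·(1.99,-1.21) + 0.263·(4.84,-2.14) = (2.7395,-1.4546)
Shoelace sum Σ(x_i·y_{i+1} − x_{i+1}·y_i):
  i=1: 2.6483·4.4420 − 1.0511·2.2708 = +9.3769 (running +9.3769)
  i=2: 1.0511·2.0069 − -2.3070·4.4420 = +12.3571 (running +21.7341)
  i=3: -2.3070·0.4203 − -3.0700·2.0069 = +5.1916 (running +26.9257)
  i=4: -3.0700·-2.2328 − -2.8441·0.4203 = +8.0502 (running +34.9759)
  i=5: -2.8441·-3.7086 − -1.4052·-2.2328 = +7.4102 (running +42.3861)
  i=6: -1.4052·-2.5667 − 0.8010·-3.7086 = +6.5773 (running +48.9634)
  i=7: 0.8010·-1.4546 − 2.7395·-2.5667 = +5.8664 (running +54.8298)
  i=8: 2.7395·2.2708 − 2.6483·-1.4546 = +10.0731 (running +64.9029)
Area = |Σ|/2 = |64.9029|/2 = 32.4514

Area at t=0.263: 32.4514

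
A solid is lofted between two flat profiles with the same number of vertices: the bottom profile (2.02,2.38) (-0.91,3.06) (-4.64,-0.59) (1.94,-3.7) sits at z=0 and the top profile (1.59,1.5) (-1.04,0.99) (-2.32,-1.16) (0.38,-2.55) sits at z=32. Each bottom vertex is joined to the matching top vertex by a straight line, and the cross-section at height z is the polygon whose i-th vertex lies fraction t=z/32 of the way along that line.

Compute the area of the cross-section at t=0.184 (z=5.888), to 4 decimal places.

Area at t=0.184: 22.7452

Cross-section at t=0.184: each vertex is (1-t)·p0[i] + t·p1[i].
  v1: (1-0.184)·(2.02,2.38) + 0.184·(1.59,1.5) = (1.9409,2.2181)
  v2: (1-0.184)·(-0.91,3.06) + 0.184·(-1.04,0.99) = (-0.9339,2.6791)
  v3: (1-0.184)·(-4.64,-0.59) + 0.184·(-2.32,-1.16) = (-4.2131,-0.6949)
  v4: (1-0.184)·(1.94,-3.7) + 0.184·(0.38,-2.55) = (1.6530,-3.4884)
Shoelace sum Σ(x_i·y_{i+1} − x_{i+1}·y_i):
  i=1: 1.9409·2.6791 − -0.9339·2.2181 = +7.2714 (running +7.2714)
  i=2: -0.9339·-0.6949 − -4.2131·2.6791 = +11.9364 (running +19.2078)
  i=3: -4.2131·-3.4884 − 1.6530·-0.6949 = +15.8457 (running +35.0534)
  i=4: 1.6530·2.2181 − 1.9409·-3.4884 = +10.4370 (running +45.4904)
Area = |Σ|/2 = |45.4904|/2 = 22.7452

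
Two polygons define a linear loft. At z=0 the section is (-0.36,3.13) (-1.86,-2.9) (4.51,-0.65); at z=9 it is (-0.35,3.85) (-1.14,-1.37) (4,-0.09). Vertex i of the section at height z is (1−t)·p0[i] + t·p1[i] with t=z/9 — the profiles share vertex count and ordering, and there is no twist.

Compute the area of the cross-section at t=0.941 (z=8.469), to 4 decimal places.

Area at t=0.941: 13.1731

Cross-section at t=0.941: each vertex is (1-t)·p0[i] + t·p1[i].
  v1: (1-0.941)·(-0.36,3.13) + 0.941·(-0.35,3.85) = (-0.3506,3.8075)
  v2: (1-0.941)·(-1.86,-2.9) + 0.941·(-1.14,-1.37) = (-1.1825,-1.4603)
  v3: (1-0.941)·(4.51,-0.65) + 0.941·(4,-0.09) = (4.0301,-0.1230)
Shoelace sum Σ(x_i·y_{i+1} − x_{i+1}·y_i):
  i=1: -0.3506·-1.4603 − -1.1825·3.8075 = +5.0143 (running +5.0143)
  i=2: -1.1825·-0.1230 − 4.0301·-1.4603 = +6.0305 (running +11.0448)
  i=3: 4.0301·3.8075 − -0.3506·-0.1230 = +15.3015 (running +26.3463)
Area = |Σ|/2 = |26.3463|/2 = 13.1731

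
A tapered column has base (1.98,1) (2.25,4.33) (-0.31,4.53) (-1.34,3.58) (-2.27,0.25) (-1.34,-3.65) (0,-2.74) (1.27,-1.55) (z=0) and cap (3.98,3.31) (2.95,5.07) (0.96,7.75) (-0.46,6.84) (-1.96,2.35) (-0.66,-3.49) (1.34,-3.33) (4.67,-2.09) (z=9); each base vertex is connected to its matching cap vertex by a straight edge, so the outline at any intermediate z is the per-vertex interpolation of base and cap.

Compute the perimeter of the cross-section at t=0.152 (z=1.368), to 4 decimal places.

Perimeter at t=0.152: 21.6884

Cross-section at t=0.152: each vertex is (1-t)·p0[i] + t·p1[i].
  v1: (1-0.152)·(1.98,1) + 0.152·(3.98,3.31) = (2.2840,1.3511)
  v2: (1-0.152)·(2.25,4.33) + 0.152·(2.95,5.07) = (2.3564,4.4425)
  v3: (1-0.152)·(-0.31,4.53) + 0.152·(0.96,7.75) = (-0.1170,5.0194)
  v4: (1-0.152)·(-1.34,3.58) + 0.152·(-0.46,6.84) = (-1.2062,4.0755)
  v5: (1-0.152)·(-2.27,0.25) + 0.152·(-1.96,2.35) = (-2.2229,0.5692)
  v6: (1-0.152)·(-1.34,-3.65) + 0.152·(-0.66,-3.49) = (-1.2366,-3.6257)
  v7: (1-0.152)·(0,-2.74) + 0.152·(1.34,-3.33) = (0.2037,-2.8297)
  v8: (1-0.152)·(1.27,-1.55) + 0.152·(4.67,-2.09) = (1.7868,-1.6321)
Perimeter = Σ |v_{i+1} − v_i|:
  edge 1→2: √(0.0724² + 3.0914²) = 3.0922 (running 3.0922)
  edge 2→3: √(-2.4734² + 0.5770²) = 2.5398 (running 5.6320)
  edge 3→4: √(-1.0893² + -0.9439²) = 1.4414 (running 7.0733)
  edge 4→5: √(-1.0166² + -3.5063²) = 3.6507 (running 10.7241)
  edge 5→6: √(0.9862² + -4.1949²) = 4.3093 (running 15.0333)
  edge 6→7: √(1.4403² + 0.7960²) = 1.6456 (running 16.6790)
  edge 7→8: √(1.5831² + 1.1976²) = 1.9851 (running 18.6640)
  edge 8→1: √(0.4972² + 2.9832²) = 3.0243 (running 21.6884)
Perimeter = 21.6884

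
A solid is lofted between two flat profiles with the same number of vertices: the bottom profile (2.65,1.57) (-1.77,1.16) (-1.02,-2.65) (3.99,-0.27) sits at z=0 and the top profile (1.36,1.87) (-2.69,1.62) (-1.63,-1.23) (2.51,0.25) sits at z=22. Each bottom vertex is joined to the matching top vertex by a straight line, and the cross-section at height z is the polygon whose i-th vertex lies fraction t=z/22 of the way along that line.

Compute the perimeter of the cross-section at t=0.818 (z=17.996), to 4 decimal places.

Cross-section at t=0.818: each vertex is (1-t)·p0[i] + t·p1[i].
  v1: (1-0.818)·(2.65,1.57) + 0.818·(1.36,1.87) = (1.5948,1.8154)
  v2: (1-0.818)·(-1.77,1.16) + 0.818·(-2.69,1.62) = (-2.5226,1.5363)
  v3: (1-0.818)·(-1.02,-2.65) + 0.818·(-1.63,-1.23) = (-1.5190,-1.4884)
  v4: (1-0.818)·(3.99,-0.27) + 0.818·(2.51,0.25) = (2.7794,0.1554)
Perimeter = Σ |v_{i+1} − v_i|:
  edge 1→2: √(-4.1173² + -0.2791²) = 4.1268 (running 4.1268)
  edge 2→3: √(1.0036² + -3.0247²) = 3.1869 (running 7.3137)
  edge 3→4: √(4.2983² + 1.6438²) = 4.6019 (running 11.9156)
  edge 4→1: √(-1.1846² + 1.6600²) = 2.0394 (running 13.9549)
Perimeter = 13.9549

Perimeter at t=0.818: 13.9549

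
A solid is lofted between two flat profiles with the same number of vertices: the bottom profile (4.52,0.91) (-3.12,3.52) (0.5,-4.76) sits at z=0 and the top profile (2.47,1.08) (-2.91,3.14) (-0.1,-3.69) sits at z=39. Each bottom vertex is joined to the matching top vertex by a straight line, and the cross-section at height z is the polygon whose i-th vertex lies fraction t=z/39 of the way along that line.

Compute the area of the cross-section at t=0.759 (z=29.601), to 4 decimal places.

Area at t=0.759: 17.9734

Cross-section at t=0.759: each vertex is (1-t)·p0[i] + t·p1[i].
  v1: (1-0.759)·(4.52,0.91) + 0.759·(2.47,1.08) = (2.9641,1.0390)
  v2: (1-0.759)·(-3.12,3.52) + 0.759·(-2.91,3.14) = (-2.9606,3.2316)
  v3: (1-0.759)·(0.5,-4.76) + 0.759·(-0.1,-3.69) = (0.0446,-3.9479)
Shoelace sum Σ(x_i·y_{i+1} − x_{i+1}·y_i):
  i=1: 2.9641·3.2316 − -2.9606·1.0390 = +12.6547 (running +12.6547)
  i=2: -2.9606·-3.9479 − 0.0446·3.2316 = +11.5440 (running +24.1987)
  i=3: 0.0446·1.0390 − 2.9641·-3.9479 = +11.7480 (running +35.9467)
Area = |Σ|/2 = |35.9467|/2 = 17.9734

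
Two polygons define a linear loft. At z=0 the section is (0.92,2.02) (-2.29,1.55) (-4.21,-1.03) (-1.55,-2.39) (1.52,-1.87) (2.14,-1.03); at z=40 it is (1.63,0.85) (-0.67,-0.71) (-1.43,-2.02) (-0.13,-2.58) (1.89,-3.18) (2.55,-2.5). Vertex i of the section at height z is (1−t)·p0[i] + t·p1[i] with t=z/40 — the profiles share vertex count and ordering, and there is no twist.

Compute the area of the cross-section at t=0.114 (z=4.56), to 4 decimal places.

Area at t=0.114: 17.4725

Cross-section at t=0.114: each vertex is (1-t)·p0[i] + t·p1[i].
  v1: (1-0.114)·(0.92,2.02) + 0.114·(1.63,0.85) = (1.0009,1.8866)
  v2: (1-0.114)·(-2.29,1.55) + 0.114·(-0.67,-0.71) = (-2.1053,1.2924)
  v3: (1-0.114)·(-4.21,-1.03) + 0.114·(-1.43,-2.02) = (-3.8931,-1.1429)
  v4: (1-0.114)·(-1.55,-2.39) + 0.114·(-0.13,-2.58) = (-1.3881,-2.4117)
  v5: (1-0.114)·(1.52,-1.87) + 0.114·(1.89,-3.18) = (1.5622,-2.0193)
  v6: (1-0.114)·(2.14,-1.03) + 0.114·(2.55,-2.5) = (2.1867,-1.1976)
Shoelace sum Σ(x_i·y_{i+1} − x_{i+1}·y_i):
  i=1: 1.0009·1.2924 − -2.1053·1.8866 = +5.2655 (running +5.2655)
  i=2: -2.1053·-1.1429 − -3.8931·1.2924 = +7.4373 (running +12.7029)
  i=3: -3.8931·-2.4117 − -1.3881·-1.1429 = +7.8024 (running +20.5052)
  i=4: -1.3881·-2.0193 − 1.5622·-2.4117 = +6.5705 (running +27.0758)
  i=5: 1.5622·-1.1976 − 2.1867·-2.0193 = +2.5449 (running +29.6207)
  i=6: 2.1867·1.8866 − 1.0009·-1.1976 = +5.3243 (running +34.9449)
Area = |Σ|/2 = |34.9449|/2 = 17.4725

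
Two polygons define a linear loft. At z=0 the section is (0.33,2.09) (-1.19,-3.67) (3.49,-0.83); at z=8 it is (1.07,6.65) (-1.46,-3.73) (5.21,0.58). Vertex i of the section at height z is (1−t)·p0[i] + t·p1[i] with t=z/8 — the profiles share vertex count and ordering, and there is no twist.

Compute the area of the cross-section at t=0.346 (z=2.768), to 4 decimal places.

Area at t=0.346: 16.6222

Cross-section at t=0.346: each vertex is (1-t)·p0[i] + t·p1[i].
  v1: (1-0.346)·(0.33,2.09) + 0.346·(1.07,6.65) = (0.5860,3.6678)
  v2: (1-0.346)·(-1.19,-3.67) + 0.346·(-1.46,-3.73) = (-1.2834,-3.6908)
  v3: (1-0.346)·(3.49,-0.83) + 0.346·(5.21,0.58) = (4.0851,-0.3421)
Shoelace sum Σ(x_i·y_{i+1} − x_{i+1}·y_i):
  i=1: 0.5860·-3.6908 − -1.2834·3.6678 = +2.5443 (running +2.5443)
  i=2: -1.2834·-0.3421 − 4.0851·-3.6908 = +15.5163 (running +18.0607)
  i=3: 4.0851·3.6678 − 0.5860·-0.3421 = +15.1837 (running +33.2444)
Area = |Σ|/2 = |33.2444|/2 = 16.6222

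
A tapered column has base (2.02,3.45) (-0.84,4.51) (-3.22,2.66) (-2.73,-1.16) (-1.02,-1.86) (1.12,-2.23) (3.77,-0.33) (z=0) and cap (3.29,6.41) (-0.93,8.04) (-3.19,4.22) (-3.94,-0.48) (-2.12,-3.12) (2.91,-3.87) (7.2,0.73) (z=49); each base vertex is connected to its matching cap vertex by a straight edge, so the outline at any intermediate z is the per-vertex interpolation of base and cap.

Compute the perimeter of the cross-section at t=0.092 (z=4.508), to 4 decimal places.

Cross-section at t=0.092: each vertex is (1-t)·p0[i] + t·p1[i].
  v1: (1-0.092)·(2.02,3.45) + 0.092·(3.29,6.41) = (2.1368,3.7223)
  v2: (1-0.092)·(-0.84,4.51) + 0.092·(-0.93,8.04) = (-0.8483,4.8348)
  v3: (1-0.092)·(-3.22,2.66) + 0.092·(-3.19,4.22) = (-3.2172,2.8035)
  v4: (1-0.092)·(-2.73,-1.16) + 0.092·(-3.94,-0.48) = (-2.8413,-1.0974)
  v5: (1-0.092)·(-1.02,-1.86) + 0.092·(-2.12,-3.12) = (-1.1212,-1.9759)
  v6: (1-0.092)·(1.12,-2.23) + 0.092·(2.91,-3.87) = (1.2847,-2.3809)
  v7: (1-0.092)·(3.77,-0.33) + 0.092·(7.2,0.73) = (4.0856,-0.2325)
Perimeter = Σ |v_{i+1} − v_i|:
  edge 1→2: √(-2.9851² + 1.1124²) = 3.1857 (running 3.1857)
  edge 2→3: √(-2.3690² + -2.0312²) = 3.1206 (running 6.3062)
  edge 3→4: √(0.3759² + -3.9010²) = 3.9190 (running 10.2253)
  edge 4→5: √(1.7201² + -0.8785²) = 1.9315 (running 12.1567)
  edge 5→6: √(2.4059² + -0.4050²) = 2.4397 (running 14.5964)
  edge 6→7: √(2.8009² + 2.1484²) = 3.5300 (running 18.1264)
  edge 7→1: √(-1.9487² + 3.9548²) = 4.4088 (running 22.5352)
Perimeter = 22.5352

Perimeter at t=0.092: 22.5352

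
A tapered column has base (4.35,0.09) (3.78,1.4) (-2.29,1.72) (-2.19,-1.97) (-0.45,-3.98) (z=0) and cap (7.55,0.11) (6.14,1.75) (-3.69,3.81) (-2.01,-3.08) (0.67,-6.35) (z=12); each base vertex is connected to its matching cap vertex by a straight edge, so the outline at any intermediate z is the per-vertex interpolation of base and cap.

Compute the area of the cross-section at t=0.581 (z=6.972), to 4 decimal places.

Area at t=0.581: 44.3683

Cross-section at t=0.581: each vertex is (1-t)·p0[i] + t·p1[i].
  v1: (1-0.581)·(4.35,0.09) + 0.581·(7.55,0.11) = (6.2092,0.1016)
  v2: (1-0.581)·(3.78,1.4) + 0.581·(6.14,1.75) = (5.1512,1.6034)
  v3: (1-0.581)·(-2.29,1.72) + 0.581·(-3.69,3.81) = (-3.1034,2.9343)
  v4: (1-0.581)·(-2.19,-1.97) + 0.581·(-2.01,-3.08) = (-2.0854,-2.6149)
  v5: (1-0.581)·(-0.45,-3.98) + 0.581·(0.67,-6.35) = (0.2007,-5.3570)
Shoelace sum Σ(x_i·y_{i+1} − x_{i+1}·y_i):
  i=1: 6.2092·1.6034 − 5.1512·0.1016 = +9.4321 (running +9.4321)
  i=2: 5.1512·2.9343 − -3.1034·1.6034 = +20.0908 (running +29.5229)
  i=3: -3.1034·-2.6149 − -2.0854·2.9343 = +14.2343 (running +43.7572)
  i=4: -2.0854·-5.3570 − 0.2007·-2.6149 = +11.6964 (running +55.4536)
  i=5: 0.2007·0.1016 − 6.2092·-5.3570 = +33.2829 (running +88.7365)
Area = |Σ|/2 = |88.7365|/2 = 44.3683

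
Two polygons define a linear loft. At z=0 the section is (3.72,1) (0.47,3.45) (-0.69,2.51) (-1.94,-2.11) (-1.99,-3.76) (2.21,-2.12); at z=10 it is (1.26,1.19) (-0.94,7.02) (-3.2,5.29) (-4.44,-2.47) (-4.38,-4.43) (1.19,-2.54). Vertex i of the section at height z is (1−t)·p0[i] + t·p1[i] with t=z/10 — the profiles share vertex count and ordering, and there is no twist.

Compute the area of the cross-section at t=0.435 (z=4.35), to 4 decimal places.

Cross-section at t=0.435: each vertex is (1-t)·p0[i] + t·p1[i].
  v1: (1-0.435)·(3.72,1) + 0.435·(1.26,1.19) = (2.6499,1.0826)
  v2: (1-0.435)·(0.47,3.45) + 0.435·(-0.94,7.02) = (-0.1434,5.0029)
  v3: (1-0.435)·(-0.69,2.51) + 0.435·(-3.2,5.29) = (-1.7818,3.7193)
  v4: (1-0.435)·(-1.94,-2.11) + 0.435·(-4.44,-2.47) = (-3.0275,-2.2666)
  v5: (1-0.435)·(-1.99,-3.76) + 0.435·(-4.38,-4.43) = (-3.0297,-4.0514)
  v6: (1-0.435)·(2.21,-2.12) + 0.435·(1.19,-2.54) = (1.7663,-2.3027)
Shoelace sum Σ(x_i·y_{i+1} − x_{i+1}·y_i):
  i=1: 2.6499·5.0029 − -0.1434·1.0826 = +13.4125 (running +13.4125)
  i=2: -0.1434·3.7193 − -1.7818·5.0029 = +8.3813 (running +21.7939)
  i=3: -1.7818·-2.2666 − -3.0275·3.7193 = +15.2989 (running +37.0928)
  i=4: -3.0275·-4.0514 − -3.0297·-2.2666 = +5.3988 (running +42.4915)
  i=5: -3.0297·-2.3027 − 1.7663·-4.0514 = +14.1325 (running +56.6240)
  i=6: 1.7663·1.0826 − 2.6499·-2.3027 = +8.0142 (running +64.6382)
Area = |Σ|/2 = |64.6382|/2 = 32.3191

Area at t=0.435: 32.3191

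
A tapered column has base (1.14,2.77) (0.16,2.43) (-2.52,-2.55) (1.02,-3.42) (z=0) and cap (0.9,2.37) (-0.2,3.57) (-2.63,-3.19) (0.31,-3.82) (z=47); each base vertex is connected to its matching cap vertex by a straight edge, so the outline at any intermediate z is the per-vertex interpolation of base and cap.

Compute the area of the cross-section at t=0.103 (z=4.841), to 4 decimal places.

Area at t=0.103: 13.1574

Cross-section at t=0.103: each vertex is (1-t)·p0[i] + t·p1[i].
  v1: (1-0.103)·(1.14,2.77) + 0.103·(0.9,2.37) = (1.1153,2.7288)
  v2: (1-0.103)·(0.16,2.43) + 0.103·(-0.2,3.57) = (0.1229,2.5474)
  v3: (1-0.103)·(-2.52,-2.55) + 0.103·(-2.63,-3.19) = (-2.5313,-2.6159)
  v4: (1-0.103)·(1.02,-3.42) + 0.103·(0.31,-3.82) = (0.9469,-3.4612)
Shoelace sum Σ(x_i·y_{i+1} − x_{i+1}·y_i):
  i=1: 1.1153·2.5474 − 0.1229·2.7288 = +2.5057 (running +2.5057)
  i=2: 0.1229·-2.6159 − -2.5313·2.5474 = +6.1268 (running +8.6325)
  i=3: -2.5313·-3.4612 − 0.9469·-2.6159 = +11.2384 (running +19.8708)
  i=4: 0.9469·2.7288 − 1.1153·-3.4612 = +6.4440 (running +26.3149)
Area = |Σ|/2 = |26.3149|/2 = 13.1574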